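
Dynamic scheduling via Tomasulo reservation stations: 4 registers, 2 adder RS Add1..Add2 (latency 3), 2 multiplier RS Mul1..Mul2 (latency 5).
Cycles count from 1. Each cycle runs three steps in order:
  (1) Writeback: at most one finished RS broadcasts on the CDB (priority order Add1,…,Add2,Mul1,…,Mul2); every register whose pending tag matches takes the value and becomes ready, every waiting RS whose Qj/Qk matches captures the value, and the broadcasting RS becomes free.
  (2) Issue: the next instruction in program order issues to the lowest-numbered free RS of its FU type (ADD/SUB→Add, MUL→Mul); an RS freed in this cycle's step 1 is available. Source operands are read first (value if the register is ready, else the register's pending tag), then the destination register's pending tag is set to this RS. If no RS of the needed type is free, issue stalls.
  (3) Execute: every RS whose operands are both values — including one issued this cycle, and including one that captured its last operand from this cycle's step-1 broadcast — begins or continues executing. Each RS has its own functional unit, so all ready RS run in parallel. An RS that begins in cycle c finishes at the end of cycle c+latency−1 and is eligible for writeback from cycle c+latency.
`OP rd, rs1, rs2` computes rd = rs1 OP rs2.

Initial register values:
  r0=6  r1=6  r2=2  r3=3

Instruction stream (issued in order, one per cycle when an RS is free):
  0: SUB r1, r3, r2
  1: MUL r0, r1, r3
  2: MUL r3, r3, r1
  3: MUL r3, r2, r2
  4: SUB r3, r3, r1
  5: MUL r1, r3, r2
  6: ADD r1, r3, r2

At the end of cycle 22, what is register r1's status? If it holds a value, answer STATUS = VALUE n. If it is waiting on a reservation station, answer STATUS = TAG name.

  c1: issue SUB r1<-Add1  regs: r0:6,r1:Add1,r2:2,r3:3
  c2: issue MUL r0<-Mul1  regs: r0:Mul1,r1:Add1,r2:2,r3:3
  c3: issue MUL r3<-Mul2  regs: r0:Mul1,r1:Add1,r2:2,r3:Mul2
  c4: CDB Add1=1; stall  regs: r0:Mul1,r1:1,r2:2,r3:Mul2
  c5: stall  regs: r0:Mul1,r1:1,r2:2,r3:Mul2
  c6: stall  regs: r0:Mul1,r1:1,r2:2,r3:Mul2
  c7: stall  regs: r0:Mul1,r1:1,r2:2,r3:Mul2
  c8: stall  regs: r0:Mul1,r1:1,r2:2,r3:Mul2
  c9: CDB Mul1=3; issue MUL r3<-Mul1  regs: r0:3,r1:1,r2:2,r3:Mul1
  c10: CDB Mul2=3; issue SUB r3<-Add1  regs: r0:3,r1:1,r2:2,r3:Add1
  c11: issue MUL r1<-Mul2  regs: r0:3,r1:Mul2,r2:2,r3:Add1
  c12: issue ADD r1<-Add2  regs: r0:3,r1:Add2,r2:2,r3:Add1
  c13: -  regs: r0:3,r1:Add2,r2:2,r3:Add1
  c14: CDB Mul1=4  regs: r0:3,r1:Add2,r2:2,r3:Add1
  c15: -  regs: r0:3,r1:Add2,r2:2,r3:Add1
  c16: -  regs: r0:3,r1:Add2,r2:2,r3:Add1
  c17: CDB Add1=3  regs: r0:3,r1:Add2,r2:2,r3:3
  c18: -  regs: r0:3,r1:Add2,r2:2,r3:3
  c19: -  regs: r0:3,r1:Add2,r2:2,r3:3
  c20: CDB Add2=5  regs: r0:3,r1:5,r2:2,r3:3
  c21: -  regs: r0:3,r1:5,r2:2,r3:3
  c22: CDB Mul2=6  regs: r0:3,r1:5,r2:2,r3:3

STATUS = VALUE 5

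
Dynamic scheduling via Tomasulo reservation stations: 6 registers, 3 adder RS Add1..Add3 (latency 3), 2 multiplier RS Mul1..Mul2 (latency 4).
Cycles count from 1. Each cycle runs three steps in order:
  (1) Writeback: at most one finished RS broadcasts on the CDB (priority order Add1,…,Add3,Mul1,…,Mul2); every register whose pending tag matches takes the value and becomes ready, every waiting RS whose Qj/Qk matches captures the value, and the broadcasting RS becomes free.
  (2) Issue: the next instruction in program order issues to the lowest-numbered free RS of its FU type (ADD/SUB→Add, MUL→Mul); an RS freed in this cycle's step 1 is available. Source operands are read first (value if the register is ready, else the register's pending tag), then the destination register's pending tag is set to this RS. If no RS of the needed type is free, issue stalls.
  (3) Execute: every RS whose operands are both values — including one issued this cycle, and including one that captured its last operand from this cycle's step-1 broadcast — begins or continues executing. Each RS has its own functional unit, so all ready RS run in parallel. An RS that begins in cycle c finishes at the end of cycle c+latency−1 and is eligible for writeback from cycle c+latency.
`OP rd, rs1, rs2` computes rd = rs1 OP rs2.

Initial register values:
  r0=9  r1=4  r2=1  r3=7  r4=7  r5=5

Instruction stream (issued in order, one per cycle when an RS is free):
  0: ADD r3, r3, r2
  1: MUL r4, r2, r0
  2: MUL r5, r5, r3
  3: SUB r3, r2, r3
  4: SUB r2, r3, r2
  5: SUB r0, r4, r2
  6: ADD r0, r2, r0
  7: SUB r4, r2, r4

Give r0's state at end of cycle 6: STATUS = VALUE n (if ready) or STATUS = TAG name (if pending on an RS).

cycle 1: issue ADD r3<-Add1 // r0:9,r1:4,r2:1,r3:Add1,r4:7,r5:5
cycle 2: issue MUL r4<-Mul1 // r0:9,r1:4,r2:1,r3:Add1,r4:Mul1,r5:5
cycle 3: issue MUL r5<-Mul2 // r0:9,r1:4,r2:1,r3:Add1,r4:Mul1,r5:Mul2
cycle 4: CDB Add1=8; issue SUB r3<-Add1 // r0:9,r1:4,r2:1,r3:Add1,r4:Mul1,r5:Mul2
cycle 5: issue SUB r2<-Add2 // r0:9,r1:4,r2:Add2,r3:Add1,r4:Mul1,r5:Mul2
cycle 6: CDB Mul1=9; issue SUB r0<-Add3 // r0:Add3,r1:4,r2:Add2,r3:Add1,r4:9,r5:Mul2

STATUS = TAG Add3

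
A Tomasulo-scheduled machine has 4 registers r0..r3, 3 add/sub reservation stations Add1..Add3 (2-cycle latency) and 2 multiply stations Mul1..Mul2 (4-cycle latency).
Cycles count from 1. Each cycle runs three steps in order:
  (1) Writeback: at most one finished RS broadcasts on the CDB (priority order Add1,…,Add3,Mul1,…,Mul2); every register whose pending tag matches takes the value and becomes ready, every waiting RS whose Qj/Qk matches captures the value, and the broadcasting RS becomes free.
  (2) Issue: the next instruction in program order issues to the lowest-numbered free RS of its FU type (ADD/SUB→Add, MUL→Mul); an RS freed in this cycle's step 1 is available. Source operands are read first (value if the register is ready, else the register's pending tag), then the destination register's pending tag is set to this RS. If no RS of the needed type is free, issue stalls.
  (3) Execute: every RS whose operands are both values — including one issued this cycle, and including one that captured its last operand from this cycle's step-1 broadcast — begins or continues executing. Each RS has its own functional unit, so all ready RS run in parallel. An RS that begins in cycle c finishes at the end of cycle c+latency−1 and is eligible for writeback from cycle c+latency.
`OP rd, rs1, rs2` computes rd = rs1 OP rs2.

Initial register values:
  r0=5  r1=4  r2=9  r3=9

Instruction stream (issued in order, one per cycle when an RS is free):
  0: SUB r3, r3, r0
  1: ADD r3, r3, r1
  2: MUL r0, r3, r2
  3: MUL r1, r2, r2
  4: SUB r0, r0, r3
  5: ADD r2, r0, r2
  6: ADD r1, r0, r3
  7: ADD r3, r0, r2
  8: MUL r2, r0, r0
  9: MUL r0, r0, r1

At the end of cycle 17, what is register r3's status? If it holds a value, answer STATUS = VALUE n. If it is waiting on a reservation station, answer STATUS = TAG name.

STATUS = VALUE 137

c1: issue SUB r3<-Add1 | r0:5,r1:4,r2:9,r3:Add1
c2: issue ADD r3<-Add2 | r0:5,r1:4,r2:9,r3:Add2
c3: CDB Add1=4; issue MUL r0<-Mul1 | r0:Mul1,r1:4,r2:9,r3:Add2
c4: issue MUL r1<-Mul2 | r0:Mul1,r1:Mul2,r2:9,r3:Add2
c5: CDB Add2=8; issue SUB r0<-Add1 | r0:Add1,r1:Mul2,r2:9,r3:8
c6: issue ADD r2<-Add2 | r0:Add1,r1:Mul2,r2:Add2,r3:8
c7: issue ADD r1<-Add3 | r0:Add1,r1:Add3,r2:Add2,r3:8
c8: CDB Mul2=81; stall | r0:Add1,r1:Add3,r2:Add2,r3:8
c9: CDB Mul1=72; stall | r0:Add1,r1:Add3,r2:Add2,r3:8
c10: stall | r0:Add1,r1:Add3,r2:Add2,r3:8
c11: CDB Add1=64; issue ADD r3<-Add1 | r0:64,r1:Add3,r2:Add2,r3:Add1
c12: issue MUL r2<-Mul1 | r0:64,r1:Add3,r2:Mul1,r3:Add1
c13: CDB Add2=73; issue MUL r0<-Mul2 | r0:Mul2,r1:Add3,r2:Mul1,r3:Add1
c14: CDB Add3=72 | r0:Mul2,r1:72,r2:Mul1,r3:Add1
c15: CDB Add1=137 | r0:Mul2,r1:72,r2:Mul1,r3:137
c16: CDB Mul1=4096 | r0:Mul2,r1:72,r2:4096,r3:137
c17: - | r0:Mul2,r1:72,r2:4096,r3:137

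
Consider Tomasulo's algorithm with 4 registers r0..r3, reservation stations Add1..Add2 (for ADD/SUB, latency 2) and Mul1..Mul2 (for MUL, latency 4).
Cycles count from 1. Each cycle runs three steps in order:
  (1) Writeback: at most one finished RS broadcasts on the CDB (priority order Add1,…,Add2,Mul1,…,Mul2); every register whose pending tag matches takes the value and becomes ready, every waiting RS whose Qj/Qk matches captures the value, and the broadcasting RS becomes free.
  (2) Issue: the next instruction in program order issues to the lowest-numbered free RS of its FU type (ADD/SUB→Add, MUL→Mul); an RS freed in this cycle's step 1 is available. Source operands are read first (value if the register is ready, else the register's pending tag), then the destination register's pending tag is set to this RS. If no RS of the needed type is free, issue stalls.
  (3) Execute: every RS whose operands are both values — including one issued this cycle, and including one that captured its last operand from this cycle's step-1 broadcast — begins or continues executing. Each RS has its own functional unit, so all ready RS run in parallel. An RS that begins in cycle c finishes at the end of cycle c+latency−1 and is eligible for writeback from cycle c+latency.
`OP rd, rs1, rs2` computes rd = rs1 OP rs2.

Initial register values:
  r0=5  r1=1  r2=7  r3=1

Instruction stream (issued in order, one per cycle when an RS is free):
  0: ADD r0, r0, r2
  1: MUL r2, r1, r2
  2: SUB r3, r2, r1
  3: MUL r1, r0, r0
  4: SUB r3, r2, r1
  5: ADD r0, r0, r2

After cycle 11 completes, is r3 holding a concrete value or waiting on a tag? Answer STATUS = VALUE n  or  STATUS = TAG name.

STATUS = VALUE -137

cycle 1: issue ADD r0<-Add1 // r0:Add1,r1:1,r2:7,r3:1
cycle 2: issue MUL r2<-Mul1 // r0:Add1,r1:1,r2:Mul1,r3:1
cycle 3: CDB Add1=12; issue SUB r3<-Add1 // r0:12,r1:1,r2:Mul1,r3:Add1
cycle 4: issue MUL r1<-Mul2 // r0:12,r1:Mul2,r2:Mul1,r3:Add1
cycle 5: issue SUB r3<-Add2 // r0:12,r1:Mul2,r2:Mul1,r3:Add2
cycle 6: CDB Mul1=7; stall // r0:12,r1:Mul2,r2:7,r3:Add2
cycle 7: stall // r0:12,r1:Mul2,r2:7,r3:Add2
cycle 8: CDB Add1=6; issue ADD r0<-Add1 // r0:Add1,r1:Mul2,r2:7,r3:Add2
cycle 9: CDB Mul2=144 // r0:Add1,r1:144,r2:7,r3:Add2
cycle 10: CDB Add1=19 // r0:19,r1:144,r2:7,r3:Add2
cycle 11: CDB Add2=-137 // r0:19,r1:144,r2:7,r3:-137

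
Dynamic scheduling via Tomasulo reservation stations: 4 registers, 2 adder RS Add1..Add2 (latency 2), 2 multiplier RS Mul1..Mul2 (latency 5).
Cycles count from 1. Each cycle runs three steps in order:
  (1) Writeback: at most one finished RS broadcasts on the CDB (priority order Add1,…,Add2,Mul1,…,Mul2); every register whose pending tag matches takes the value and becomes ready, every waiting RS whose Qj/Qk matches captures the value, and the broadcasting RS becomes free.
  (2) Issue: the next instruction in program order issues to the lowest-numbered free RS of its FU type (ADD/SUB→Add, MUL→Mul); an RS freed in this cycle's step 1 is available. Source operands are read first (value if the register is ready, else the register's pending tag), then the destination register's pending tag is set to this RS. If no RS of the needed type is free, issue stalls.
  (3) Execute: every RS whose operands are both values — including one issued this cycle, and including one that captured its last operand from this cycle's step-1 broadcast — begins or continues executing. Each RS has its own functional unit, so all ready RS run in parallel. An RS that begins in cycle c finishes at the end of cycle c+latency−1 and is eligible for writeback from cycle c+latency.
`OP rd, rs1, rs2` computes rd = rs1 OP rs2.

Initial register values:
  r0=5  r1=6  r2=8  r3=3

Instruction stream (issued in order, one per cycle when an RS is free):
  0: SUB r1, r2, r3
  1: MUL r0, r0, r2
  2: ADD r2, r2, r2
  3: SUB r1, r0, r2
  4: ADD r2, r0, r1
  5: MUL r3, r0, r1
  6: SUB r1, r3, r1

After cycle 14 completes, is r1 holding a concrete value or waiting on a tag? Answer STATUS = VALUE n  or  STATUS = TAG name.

STATUS = TAG Add2

  c1: issue SUB r1<-Add1  regs: r0:5,r1:Add1,r2:8,r3:3
  c2: issue MUL r0<-Mul1  regs: r0:Mul1,r1:Add1,r2:8,r3:3
  c3: CDB Add1=5; issue ADD r2<-Add1  regs: r0:Mul1,r1:5,r2:Add1,r3:3
  c4: issue SUB r1<-Add2  regs: r0:Mul1,r1:Add2,r2:Add1,r3:3
  c5: CDB Add1=16; issue ADD r2<-Add1  regs: r0:Mul1,r1:Add2,r2:Add1,r3:3
  c6: issue MUL r3<-Mul2  regs: r0:Mul1,r1:Add2,r2:Add1,r3:Mul2
  c7: CDB Mul1=40; stall  regs: r0:40,r1:Add2,r2:Add1,r3:Mul2
  c8: stall  regs: r0:40,r1:Add2,r2:Add1,r3:Mul2
  c9: CDB Add2=24; issue SUB r1<-Add2  regs: r0:40,r1:Add2,r2:Add1,r3:Mul2
  c10: -  regs: r0:40,r1:Add2,r2:Add1,r3:Mul2
  c11: CDB Add1=64  regs: r0:40,r1:Add2,r2:64,r3:Mul2
  c12: -  regs: r0:40,r1:Add2,r2:64,r3:Mul2
  c13: -  regs: r0:40,r1:Add2,r2:64,r3:Mul2
  c14: CDB Mul2=960  regs: r0:40,r1:Add2,r2:64,r3:960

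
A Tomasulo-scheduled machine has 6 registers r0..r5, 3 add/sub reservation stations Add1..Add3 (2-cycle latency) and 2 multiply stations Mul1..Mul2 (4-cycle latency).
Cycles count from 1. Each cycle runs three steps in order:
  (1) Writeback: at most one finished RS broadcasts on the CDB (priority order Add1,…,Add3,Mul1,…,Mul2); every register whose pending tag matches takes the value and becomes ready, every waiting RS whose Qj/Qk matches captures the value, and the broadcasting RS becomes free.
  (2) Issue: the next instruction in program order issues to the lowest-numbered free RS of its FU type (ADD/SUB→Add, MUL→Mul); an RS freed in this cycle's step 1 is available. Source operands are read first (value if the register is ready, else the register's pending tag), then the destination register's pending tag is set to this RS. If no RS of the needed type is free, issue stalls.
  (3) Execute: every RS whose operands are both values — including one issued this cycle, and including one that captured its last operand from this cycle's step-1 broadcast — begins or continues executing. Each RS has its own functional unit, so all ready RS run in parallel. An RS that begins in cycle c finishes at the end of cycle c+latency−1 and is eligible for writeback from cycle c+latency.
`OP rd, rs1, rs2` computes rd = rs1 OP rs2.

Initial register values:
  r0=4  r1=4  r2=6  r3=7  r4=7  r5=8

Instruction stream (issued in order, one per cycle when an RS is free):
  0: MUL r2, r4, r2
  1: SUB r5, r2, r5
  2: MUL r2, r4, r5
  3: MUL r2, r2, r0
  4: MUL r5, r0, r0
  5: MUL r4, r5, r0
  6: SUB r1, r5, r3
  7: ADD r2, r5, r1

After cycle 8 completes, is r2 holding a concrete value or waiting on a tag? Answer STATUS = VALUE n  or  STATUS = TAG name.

STATUS = TAG Mul1

  c1: issue MUL r2<-Mul1  regs: r0:4,r1:4,r2:Mul1,r3:7,r4:7,r5:8
  c2: issue SUB r5<-Add1  regs: r0:4,r1:4,r2:Mul1,r3:7,r4:7,r5:Add1
  c3: issue MUL r2<-Mul2  regs: r0:4,r1:4,r2:Mul2,r3:7,r4:7,r5:Add1
  c4: stall  regs: r0:4,r1:4,r2:Mul2,r3:7,r4:7,r5:Add1
  c5: CDB Mul1=42; issue MUL r2<-Mul1  regs: r0:4,r1:4,r2:Mul1,r3:7,r4:7,r5:Add1
  c6: stall  regs: r0:4,r1:4,r2:Mul1,r3:7,r4:7,r5:Add1
  c7: CDB Add1=34; stall  regs: r0:4,r1:4,r2:Mul1,r3:7,r4:7,r5:34
  c8: stall  regs: r0:4,r1:4,r2:Mul1,r3:7,r4:7,r5:34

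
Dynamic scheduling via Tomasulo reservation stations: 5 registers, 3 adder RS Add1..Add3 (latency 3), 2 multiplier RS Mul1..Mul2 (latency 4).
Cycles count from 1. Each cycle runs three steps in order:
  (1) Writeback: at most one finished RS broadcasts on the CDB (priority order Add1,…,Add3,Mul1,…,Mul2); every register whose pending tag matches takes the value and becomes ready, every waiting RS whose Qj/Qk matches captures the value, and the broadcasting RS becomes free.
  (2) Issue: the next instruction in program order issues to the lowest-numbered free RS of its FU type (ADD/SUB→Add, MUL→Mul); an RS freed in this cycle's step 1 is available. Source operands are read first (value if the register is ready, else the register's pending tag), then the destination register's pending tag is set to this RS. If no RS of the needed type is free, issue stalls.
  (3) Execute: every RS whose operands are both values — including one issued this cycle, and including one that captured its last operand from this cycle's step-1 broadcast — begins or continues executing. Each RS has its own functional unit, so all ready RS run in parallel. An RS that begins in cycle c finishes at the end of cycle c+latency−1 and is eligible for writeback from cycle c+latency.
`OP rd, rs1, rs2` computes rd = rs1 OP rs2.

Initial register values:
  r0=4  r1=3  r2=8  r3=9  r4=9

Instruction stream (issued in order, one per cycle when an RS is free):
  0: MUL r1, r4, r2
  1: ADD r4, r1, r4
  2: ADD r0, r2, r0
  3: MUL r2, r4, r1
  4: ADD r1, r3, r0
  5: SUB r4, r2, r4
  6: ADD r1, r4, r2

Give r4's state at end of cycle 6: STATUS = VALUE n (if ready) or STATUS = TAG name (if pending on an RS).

cycle 1: issue MUL r1<-Mul1 // r0:4,r1:Mul1,r2:8,r3:9,r4:9
cycle 2: issue ADD r4<-Add1 // r0:4,r1:Mul1,r2:8,r3:9,r4:Add1
cycle 3: issue ADD r0<-Add2 // r0:Add2,r1:Mul1,r2:8,r3:9,r4:Add1
cycle 4: issue MUL r2<-Mul2 // r0:Add2,r1:Mul1,r2:Mul2,r3:9,r4:Add1
cycle 5: CDB Mul1=72; issue ADD r1<-Add3 // r0:Add2,r1:Add3,r2:Mul2,r3:9,r4:Add1
cycle 6: CDB Add2=12; issue SUB r4<-Add2 // r0:12,r1:Add3,r2:Mul2,r3:9,r4:Add2

STATUS = TAG Add2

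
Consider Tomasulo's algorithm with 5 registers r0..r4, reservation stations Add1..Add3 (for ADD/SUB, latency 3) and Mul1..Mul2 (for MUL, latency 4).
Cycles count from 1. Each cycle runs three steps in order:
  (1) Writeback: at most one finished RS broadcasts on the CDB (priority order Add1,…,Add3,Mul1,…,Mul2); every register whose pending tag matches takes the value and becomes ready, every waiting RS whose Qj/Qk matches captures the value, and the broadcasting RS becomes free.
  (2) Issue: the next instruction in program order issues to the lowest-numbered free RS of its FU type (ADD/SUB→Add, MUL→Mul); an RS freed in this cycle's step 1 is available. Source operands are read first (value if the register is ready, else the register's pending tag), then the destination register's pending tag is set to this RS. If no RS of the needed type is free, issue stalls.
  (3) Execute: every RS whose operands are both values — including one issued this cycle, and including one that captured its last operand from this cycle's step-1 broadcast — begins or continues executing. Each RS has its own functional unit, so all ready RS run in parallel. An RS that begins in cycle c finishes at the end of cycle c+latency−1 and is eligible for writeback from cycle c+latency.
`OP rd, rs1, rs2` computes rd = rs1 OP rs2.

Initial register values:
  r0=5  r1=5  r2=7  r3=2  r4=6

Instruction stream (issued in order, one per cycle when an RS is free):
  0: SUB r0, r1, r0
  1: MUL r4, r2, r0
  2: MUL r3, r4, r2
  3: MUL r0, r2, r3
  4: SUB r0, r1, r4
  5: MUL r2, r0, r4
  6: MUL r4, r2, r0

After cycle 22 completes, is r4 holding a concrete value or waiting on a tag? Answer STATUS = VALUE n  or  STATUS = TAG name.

c1: issue SUB r0<-Add1 | r0:Add1,r1:5,r2:7,r3:2,r4:6
c2: issue MUL r4<-Mul1 | r0:Add1,r1:5,r2:7,r3:2,r4:Mul1
c3: issue MUL r3<-Mul2 | r0:Add1,r1:5,r2:7,r3:Mul2,r4:Mul1
c4: CDB Add1=0; stall | r0:0,r1:5,r2:7,r3:Mul2,r4:Mul1
c5: stall | r0:0,r1:5,r2:7,r3:Mul2,r4:Mul1
c6: stall | r0:0,r1:5,r2:7,r3:Mul2,r4:Mul1
c7: stall | r0:0,r1:5,r2:7,r3:Mul2,r4:Mul1
c8: CDB Mul1=0; issue MUL r0<-Mul1 | r0:Mul1,r1:5,r2:7,r3:Mul2,r4:0
c9: issue SUB r0<-Add1 | r0:Add1,r1:5,r2:7,r3:Mul2,r4:0
c10: stall | r0:Add1,r1:5,r2:7,r3:Mul2,r4:0
c11: stall | r0:Add1,r1:5,r2:7,r3:Mul2,r4:0
c12: CDB Add1=5; stall | r0:5,r1:5,r2:7,r3:Mul2,r4:0
c13: CDB Mul2=0; issue MUL r2<-Mul2 | r0:5,r1:5,r2:Mul2,r3:0,r4:0
c14: stall | r0:5,r1:5,r2:Mul2,r3:0,r4:0
c15: stall | r0:5,r1:5,r2:Mul2,r3:0,r4:0
c16: stall | r0:5,r1:5,r2:Mul2,r3:0,r4:0
c17: CDB Mul1=0; issue MUL r4<-Mul1 | r0:5,r1:5,r2:Mul2,r3:0,r4:Mul1
c18: CDB Mul2=0 | r0:5,r1:5,r2:0,r3:0,r4:Mul1
c19: - | r0:5,r1:5,r2:0,r3:0,r4:Mul1
c20: - | r0:5,r1:5,r2:0,r3:0,r4:Mul1
c21: - | r0:5,r1:5,r2:0,r3:0,r4:Mul1
c22: CDB Mul1=0 | r0:5,r1:5,r2:0,r3:0,r4:0

STATUS = VALUE 0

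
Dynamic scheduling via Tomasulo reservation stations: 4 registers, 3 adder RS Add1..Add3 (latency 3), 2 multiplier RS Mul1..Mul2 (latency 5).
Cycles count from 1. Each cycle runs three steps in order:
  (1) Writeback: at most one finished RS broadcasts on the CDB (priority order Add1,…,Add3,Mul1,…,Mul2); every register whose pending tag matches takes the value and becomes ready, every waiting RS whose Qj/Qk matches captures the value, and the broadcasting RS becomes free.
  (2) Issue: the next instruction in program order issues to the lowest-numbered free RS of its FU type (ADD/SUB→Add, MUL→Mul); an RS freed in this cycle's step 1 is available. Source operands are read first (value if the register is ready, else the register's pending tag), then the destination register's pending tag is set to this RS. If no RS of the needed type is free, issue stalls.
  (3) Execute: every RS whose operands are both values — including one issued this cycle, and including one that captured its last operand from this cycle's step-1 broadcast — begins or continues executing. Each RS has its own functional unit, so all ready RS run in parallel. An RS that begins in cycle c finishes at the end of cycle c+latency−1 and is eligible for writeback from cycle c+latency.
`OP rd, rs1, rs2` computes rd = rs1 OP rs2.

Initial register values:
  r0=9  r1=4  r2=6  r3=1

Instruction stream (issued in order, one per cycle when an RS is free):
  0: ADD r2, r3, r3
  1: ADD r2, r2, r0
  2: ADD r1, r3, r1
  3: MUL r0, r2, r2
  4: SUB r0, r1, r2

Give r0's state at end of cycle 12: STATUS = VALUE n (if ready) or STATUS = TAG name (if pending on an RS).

STATUS = VALUE -6

cycle 1: issue ADD r2<-Add1 // r0:9,r1:4,r2:Add1,r3:1
cycle 2: issue ADD r2<-Add2 // r0:9,r1:4,r2:Add2,r3:1
cycle 3: issue ADD r1<-Add3 // r0:9,r1:Add3,r2:Add2,r3:1
cycle 4: CDB Add1=2; issue MUL r0<-Mul1 // r0:Mul1,r1:Add3,r2:Add2,r3:1
cycle 5: issue SUB r0<-Add1 // r0:Add1,r1:Add3,r2:Add2,r3:1
cycle 6: CDB Add3=5 // r0:Add1,r1:5,r2:Add2,r3:1
cycle 7: CDB Add2=11 // r0:Add1,r1:5,r2:11,r3:1
cycle 8: - // r0:Add1,r1:5,r2:11,r3:1
cycle 9: - // r0:Add1,r1:5,r2:11,r3:1
cycle 10: CDB Add1=-6 // r0:-6,r1:5,r2:11,r3:1
cycle 11: - // r0:-6,r1:5,r2:11,r3:1
cycle 12: CDB Mul1=121 // r0:-6,r1:5,r2:11,r3:1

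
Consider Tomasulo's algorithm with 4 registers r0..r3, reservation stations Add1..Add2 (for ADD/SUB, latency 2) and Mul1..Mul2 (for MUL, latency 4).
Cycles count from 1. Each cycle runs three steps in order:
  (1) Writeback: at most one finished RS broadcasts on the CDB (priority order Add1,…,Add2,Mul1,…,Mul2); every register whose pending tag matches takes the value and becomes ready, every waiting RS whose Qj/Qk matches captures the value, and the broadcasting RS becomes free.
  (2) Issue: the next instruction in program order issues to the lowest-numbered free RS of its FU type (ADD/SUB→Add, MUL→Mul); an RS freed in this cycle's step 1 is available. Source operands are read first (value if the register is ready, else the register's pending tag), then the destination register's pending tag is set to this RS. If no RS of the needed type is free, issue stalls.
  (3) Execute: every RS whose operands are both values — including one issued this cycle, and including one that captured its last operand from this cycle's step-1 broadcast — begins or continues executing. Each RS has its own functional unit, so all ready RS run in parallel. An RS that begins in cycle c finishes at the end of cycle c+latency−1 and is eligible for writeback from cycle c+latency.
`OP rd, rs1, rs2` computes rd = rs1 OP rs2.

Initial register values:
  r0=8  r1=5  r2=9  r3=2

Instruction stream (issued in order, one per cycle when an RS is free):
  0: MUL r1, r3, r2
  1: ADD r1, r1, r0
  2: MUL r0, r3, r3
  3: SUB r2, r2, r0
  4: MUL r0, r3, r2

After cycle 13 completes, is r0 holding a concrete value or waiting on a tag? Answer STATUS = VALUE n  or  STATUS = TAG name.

STATUS = TAG Mul1

  c1: issue MUL r1<-Mul1  regs: r0:8,r1:Mul1,r2:9,r3:2
  c2: issue ADD r1<-Add1  regs: r0:8,r1:Add1,r2:9,r3:2
  c3: issue MUL r0<-Mul2  regs: r0:Mul2,r1:Add1,r2:9,r3:2
  c4: issue SUB r2<-Add2  regs: r0:Mul2,r1:Add1,r2:Add2,r3:2
  c5: CDB Mul1=18; issue MUL r0<-Mul1  regs: r0:Mul1,r1:Add1,r2:Add2,r3:2
  c6: -  regs: r0:Mul1,r1:Add1,r2:Add2,r3:2
  c7: CDB Add1=26  regs: r0:Mul1,r1:26,r2:Add2,r3:2
  c8: CDB Mul2=4  regs: r0:Mul1,r1:26,r2:Add2,r3:2
  c9: -  regs: r0:Mul1,r1:26,r2:Add2,r3:2
  c10: CDB Add2=5  regs: r0:Mul1,r1:26,r2:5,r3:2
  c11: -  regs: r0:Mul1,r1:26,r2:5,r3:2
  c12: -  regs: r0:Mul1,r1:26,r2:5,r3:2
  c13: -  regs: r0:Mul1,r1:26,r2:5,r3:2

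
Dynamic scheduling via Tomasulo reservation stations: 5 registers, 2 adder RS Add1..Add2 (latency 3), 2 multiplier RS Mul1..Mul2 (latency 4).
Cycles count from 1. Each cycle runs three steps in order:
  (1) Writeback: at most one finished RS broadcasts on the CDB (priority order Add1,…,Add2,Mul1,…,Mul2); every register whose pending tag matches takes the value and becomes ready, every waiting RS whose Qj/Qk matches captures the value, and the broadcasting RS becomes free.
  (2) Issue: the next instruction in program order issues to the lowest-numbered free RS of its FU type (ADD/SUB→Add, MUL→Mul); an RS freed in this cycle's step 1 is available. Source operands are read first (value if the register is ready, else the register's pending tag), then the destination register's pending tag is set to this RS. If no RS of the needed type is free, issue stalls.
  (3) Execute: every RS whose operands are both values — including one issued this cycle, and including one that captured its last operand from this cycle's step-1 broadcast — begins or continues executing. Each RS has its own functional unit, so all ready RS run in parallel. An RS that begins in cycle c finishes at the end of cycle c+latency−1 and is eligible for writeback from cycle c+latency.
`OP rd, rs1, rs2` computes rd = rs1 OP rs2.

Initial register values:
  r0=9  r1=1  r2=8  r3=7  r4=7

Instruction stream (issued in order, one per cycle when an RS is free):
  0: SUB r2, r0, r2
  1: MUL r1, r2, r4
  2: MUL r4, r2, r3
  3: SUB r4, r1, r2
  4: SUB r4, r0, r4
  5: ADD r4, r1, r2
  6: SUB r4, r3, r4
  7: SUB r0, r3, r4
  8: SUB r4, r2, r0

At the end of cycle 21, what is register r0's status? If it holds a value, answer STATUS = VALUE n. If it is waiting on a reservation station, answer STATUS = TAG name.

STATUS = VALUE 8

cycle 1: issue SUB r2<-Add1 // r0:9,r1:1,r2:Add1,r3:7,r4:7
cycle 2: issue MUL r1<-Mul1 // r0:9,r1:Mul1,r2:Add1,r3:7,r4:7
cycle 3: issue MUL r4<-Mul2 // r0:9,r1:Mul1,r2:Add1,r3:7,r4:Mul2
cycle 4: CDB Add1=1; issue SUB r4<-Add1 // r0:9,r1:Mul1,r2:1,r3:7,r4:Add1
cycle 5: issue SUB r4<-Add2 // r0:9,r1:Mul1,r2:1,r3:7,r4:Add2
cycle 6: stall // r0:9,r1:Mul1,r2:1,r3:7,r4:Add2
cycle 7: stall // r0:9,r1:Mul1,r2:1,r3:7,r4:Add2
cycle 8: CDB Mul1=7; stall // r0:9,r1:7,r2:1,r3:7,r4:Add2
cycle 9: CDB Mul2=7; stall // r0:9,r1:7,r2:1,r3:7,r4:Add2
cycle 10: stall // r0:9,r1:7,r2:1,r3:7,r4:Add2
cycle 11: CDB Add1=6; issue ADD r4<-Add1 // r0:9,r1:7,r2:1,r3:7,r4:Add1
cycle 12: stall // r0:9,r1:7,r2:1,r3:7,r4:Add1
cycle 13: stall // r0:9,r1:7,r2:1,r3:7,r4:Add1
cycle 14: CDB Add1=8; issue SUB r4<-Add1 // r0:9,r1:7,r2:1,r3:7,r4:Add1
cycle 15: CDB Add2=3; issue SUB r0<-Add2 // r0:Add2,r1:7,r2:1,r3:7,r4:Add1
cycle 16: stall // r0:Add2,r1:7,r2:1,r3:7,r4:Add1
cycle 17: CDB Add1=-1; issue SUB r4<-Add1 // r0:Add2,r1:7,r2:1,r3:7,r4:Add1
cycle 18: - // r0:Add2,r1:7,r2:1,r3:7,r4:Add1
cycle 19: - // r0:Add2,r1:7,r2:1,r3:7,r4:Add1
cycle 20: CDB Add2=8 // r0:8,r1:7,r2:1,r3:7,r4:Add1
cycle 21: - // r0:8,r1:7,r2:1,r3:7,r4:Add1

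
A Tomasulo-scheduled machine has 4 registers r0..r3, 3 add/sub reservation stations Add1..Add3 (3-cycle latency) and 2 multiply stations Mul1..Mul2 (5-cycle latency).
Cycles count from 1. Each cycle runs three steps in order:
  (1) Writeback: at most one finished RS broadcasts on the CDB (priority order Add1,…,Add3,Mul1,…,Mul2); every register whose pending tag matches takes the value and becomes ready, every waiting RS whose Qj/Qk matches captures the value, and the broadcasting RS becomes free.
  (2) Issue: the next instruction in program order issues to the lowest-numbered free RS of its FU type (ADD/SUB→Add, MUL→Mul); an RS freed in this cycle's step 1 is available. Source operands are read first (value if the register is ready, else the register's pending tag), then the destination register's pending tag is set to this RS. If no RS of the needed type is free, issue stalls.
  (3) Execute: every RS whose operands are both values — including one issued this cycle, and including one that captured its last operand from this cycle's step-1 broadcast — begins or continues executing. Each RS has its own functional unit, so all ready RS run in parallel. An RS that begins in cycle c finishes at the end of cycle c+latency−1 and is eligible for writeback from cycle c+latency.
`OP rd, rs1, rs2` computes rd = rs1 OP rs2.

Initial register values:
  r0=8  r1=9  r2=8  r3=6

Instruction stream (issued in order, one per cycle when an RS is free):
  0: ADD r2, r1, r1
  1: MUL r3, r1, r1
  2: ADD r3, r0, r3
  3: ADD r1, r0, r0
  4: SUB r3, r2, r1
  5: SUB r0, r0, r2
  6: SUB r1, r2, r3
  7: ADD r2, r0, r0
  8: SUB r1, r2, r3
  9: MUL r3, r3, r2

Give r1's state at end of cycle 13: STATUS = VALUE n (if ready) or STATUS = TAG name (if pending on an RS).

STATUS = TAG Add3

c1: issue ADD r2<-Add1 | r0:8,r1:9,r2:Add1,r3:6
c2: issue MUL r3<-Mul1 | r0:8,r1:9,r2:Add1,r3:Mul1
c3: issue ADD r3<-Add2 | r0:8,r1:9,r2:Add1,r3:Add2
c4: CDB Add1=18; issue ADD r1<-Add1 | r0:8,r1:Add1,r2:18,r3:Add2
c5: issue SUB r3<-Add3 | r0:8,r1:Add1,r2:18,r3:Add3
c6: stall | r0:8,r1:Add1,r2:18,r3:Add3
c7: CDB Add1=16; issue SUB r0<-Add1 | r0:Add1,r1:16,r2:18,r3:Add3
c8: CDB Mul1=81; stall | r0:Add1,r1:16,r2:18,r3:Add3
c9: stall | r0:Add1,r1:16,r2:18,r3:Add3
c10: CDB Add1=-10; issue SUB r1<-Add1 | r0:-10,r1:Add1,r2:18,r3:Add3
c11: CDB Add2=89; issue ADD r2<-Add2 | r0:-10,r1:Add1,r2:Add2,r3:Add3
c12: CDB Add3=2; issue SUB r1<-Add3 | r0:-10,r1:Add3,r2:Add2,r3:2
c13: issue MUL r3<-Mul1 | r0:-10,r1:Add3,r2:Add2,r3:Mul1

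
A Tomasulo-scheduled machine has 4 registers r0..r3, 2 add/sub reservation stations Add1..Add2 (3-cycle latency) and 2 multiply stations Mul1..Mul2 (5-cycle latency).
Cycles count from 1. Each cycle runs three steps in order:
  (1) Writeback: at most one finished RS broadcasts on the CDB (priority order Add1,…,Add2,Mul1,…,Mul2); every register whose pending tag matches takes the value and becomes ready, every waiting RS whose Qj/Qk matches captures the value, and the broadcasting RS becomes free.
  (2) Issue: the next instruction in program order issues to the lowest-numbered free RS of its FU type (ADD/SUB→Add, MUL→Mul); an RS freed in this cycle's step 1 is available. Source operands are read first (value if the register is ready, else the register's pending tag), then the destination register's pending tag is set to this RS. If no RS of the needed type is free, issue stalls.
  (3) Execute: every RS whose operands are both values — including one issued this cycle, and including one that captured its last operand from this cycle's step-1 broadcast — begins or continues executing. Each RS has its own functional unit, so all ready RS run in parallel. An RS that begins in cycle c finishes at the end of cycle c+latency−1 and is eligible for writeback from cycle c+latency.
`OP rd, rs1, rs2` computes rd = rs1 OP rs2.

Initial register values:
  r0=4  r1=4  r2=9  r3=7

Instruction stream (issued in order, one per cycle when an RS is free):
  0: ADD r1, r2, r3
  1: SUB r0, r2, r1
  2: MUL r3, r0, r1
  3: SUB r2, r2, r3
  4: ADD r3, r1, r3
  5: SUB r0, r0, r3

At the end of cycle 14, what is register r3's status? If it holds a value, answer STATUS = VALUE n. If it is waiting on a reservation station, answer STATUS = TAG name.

  c1: issue ADD r1<-Add1  regs: r0:4,r1:Add1,r2:9,r3:7
  c2: issue SUB r0<-Add2  regs: r0:Add2,r1:Add1,r2:9,r3:7
  c3: issue MUL r3<-Mul1  regs: r0:Add2,r1:Add1,r2:9,r3:Mul1
  c4: CDB Add1=16; issue SUB r2<-Add1  regs: r0:Add2,r1:16,r2:Add1,r3:Mul1
  c5: stall  regs: r0:Add2,r1:16,r2:Add1,r3:Mul1
  c6: stall  regs: r0:Add2,r1:16,r2:Add1,r3:Mul1
  c7: CDB Add2=-7; issue ADD r3<-Add2  regs: r0:-7,r1:16,r2:Add1,r3:Add2
  c8: stall  regs: r0:-7,r1:16,r2:Add1,r3:Add2
  c9: stall  regs: r0:-7,r1:16,r2:Add1,r3:Add2
  c10: stall  regs: r0:-7,r1:16,r2:Add1,r3:Add2
  c11: stall  regs: r0:-7,r1:16,r2:Add1,r3:Add2
  c12: CDB Mul1=-112; stall  regs: r0:-7,r1:16,r2:Add1,r3:Add2
  c13: stall  regs: r0:-7,r1:16,r2:Add1,r3:Add2
  c14: stall  regs: r0:-7,r1:16,r2:Add1,r3:Add2

STATUS = TAG Add2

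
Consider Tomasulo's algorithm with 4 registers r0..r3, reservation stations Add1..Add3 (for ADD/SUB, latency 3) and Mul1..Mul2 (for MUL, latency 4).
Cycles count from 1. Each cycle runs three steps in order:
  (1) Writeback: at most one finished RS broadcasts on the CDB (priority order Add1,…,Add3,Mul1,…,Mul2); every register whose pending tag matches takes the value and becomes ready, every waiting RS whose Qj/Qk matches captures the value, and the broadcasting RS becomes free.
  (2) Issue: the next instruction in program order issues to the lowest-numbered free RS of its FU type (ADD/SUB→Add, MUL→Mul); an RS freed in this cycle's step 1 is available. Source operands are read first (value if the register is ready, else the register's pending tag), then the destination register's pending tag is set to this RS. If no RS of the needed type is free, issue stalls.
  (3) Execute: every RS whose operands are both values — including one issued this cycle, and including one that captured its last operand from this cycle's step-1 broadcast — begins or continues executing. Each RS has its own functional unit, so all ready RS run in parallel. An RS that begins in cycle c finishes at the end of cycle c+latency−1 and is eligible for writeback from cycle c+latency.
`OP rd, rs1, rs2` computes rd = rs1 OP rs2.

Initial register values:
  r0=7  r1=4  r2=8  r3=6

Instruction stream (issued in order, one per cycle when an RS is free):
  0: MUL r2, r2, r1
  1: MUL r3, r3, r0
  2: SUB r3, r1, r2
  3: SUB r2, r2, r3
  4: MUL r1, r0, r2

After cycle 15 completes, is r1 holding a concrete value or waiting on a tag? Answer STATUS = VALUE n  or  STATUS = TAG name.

  c1: issue MUL r2<-Mul1  regs: r0:7,r1:4,r2:Mul1,r3:6
  c2: issue MUL r3<-Mul2  regs: r0:7,r1:4,r2:Mul1,r3:Mul2
  c3: issue SUB r3<-Add1  regs: r0:7,r1:4,r2:Mul1,r3:Add1
  c4: issue SUB r2<-Add2  regs: r0:7,r1:4,r2:Add2,r3:Add1
  c5: CDB Mul1=32; issue MUL r1<-Mul1  regs: r0:7,r1:Mul1,r2:Add2,r3:Add1
  c6: CDB Mul2=42  regs: r0:7,r1:Mul1,r2:Add2,r3:Add1
  c7: -  regs: r0:7,r1:Mul1,r2:Add2,r3:Add1
  c8: CDB Add1=-28  regs: r0:7,r1:Mul1,r2:Add2,r3:-28
  c9: -  regs: r0:7,r1:Mul1,r2:Add2,r3:-28
  c10: -  regs: r0:7,r1:Mul1,r2:Add2,r3:-28
  c11: CDB Add2=60  regs: r0:7,r1:Mul1,r2:60,r3:-28
  c12: -  regs: r0:7,r1:Mul1,r2:60,r3:-28
  c13: -  regs: r0:7,r1:Mul1,r2:60,r3:-28
  c14: -  regs: r0:7,r1:Mul1,r2:60,r3:-28
  c15: CDB Mul1=420  regs: r0:7,r1:420,r2:60,r3:-28

STATUS = VALUE 420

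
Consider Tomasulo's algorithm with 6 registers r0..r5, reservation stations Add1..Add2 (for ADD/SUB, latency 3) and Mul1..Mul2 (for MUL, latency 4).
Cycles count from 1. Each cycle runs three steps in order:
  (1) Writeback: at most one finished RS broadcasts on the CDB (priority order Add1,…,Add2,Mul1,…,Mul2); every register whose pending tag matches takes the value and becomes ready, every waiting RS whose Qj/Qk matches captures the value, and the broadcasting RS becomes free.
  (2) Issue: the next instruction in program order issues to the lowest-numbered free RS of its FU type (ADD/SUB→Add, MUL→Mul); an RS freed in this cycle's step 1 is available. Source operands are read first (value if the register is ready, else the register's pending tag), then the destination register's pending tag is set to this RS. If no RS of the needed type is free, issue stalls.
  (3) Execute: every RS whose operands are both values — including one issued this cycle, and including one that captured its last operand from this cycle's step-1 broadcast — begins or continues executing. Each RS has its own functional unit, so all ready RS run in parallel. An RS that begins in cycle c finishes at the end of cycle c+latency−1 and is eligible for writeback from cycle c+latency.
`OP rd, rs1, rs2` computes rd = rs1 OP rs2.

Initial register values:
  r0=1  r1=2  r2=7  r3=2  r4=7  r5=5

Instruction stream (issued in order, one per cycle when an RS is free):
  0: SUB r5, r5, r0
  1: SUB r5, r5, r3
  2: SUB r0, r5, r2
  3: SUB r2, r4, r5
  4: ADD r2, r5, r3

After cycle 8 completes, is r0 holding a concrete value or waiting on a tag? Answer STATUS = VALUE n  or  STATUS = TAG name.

c1: issue SUB r5<-Add1 | r0:1,r1:2,r2:7,r3:2,r4:7,r5:Add1
c2: issue SUB r5<-Add2 | r0:1,r1:2,r2:7,r3:2,r4:7,r5:Add2
c3: stall | r0:1,r1:2,r2:7,r3:2,r4:7,r5:Add2
c4: CDB Add1=4; issue SUB r0<-Add1 | r0:Add1,r1:2,r2:7,r3:2,r4:7,r5:Add2
c5: stall | r0:Add1,r1:2,r2:7,r3:2,r4:7,r5:Add2
c6: stall | r0:Add1,r1:2,r2:7,r3:2,r4:7,r5:Add2
c7: CDB Add2=2; issue SUB r2<-Add2 | r0:Add1,r1:2,r2:Add2,r3:2,r4:7,r5:2
c8: stall | r0:Add1,r1:2,r2:Add2,r3:2,r4:7,r5:2

STATUS = TAG Add1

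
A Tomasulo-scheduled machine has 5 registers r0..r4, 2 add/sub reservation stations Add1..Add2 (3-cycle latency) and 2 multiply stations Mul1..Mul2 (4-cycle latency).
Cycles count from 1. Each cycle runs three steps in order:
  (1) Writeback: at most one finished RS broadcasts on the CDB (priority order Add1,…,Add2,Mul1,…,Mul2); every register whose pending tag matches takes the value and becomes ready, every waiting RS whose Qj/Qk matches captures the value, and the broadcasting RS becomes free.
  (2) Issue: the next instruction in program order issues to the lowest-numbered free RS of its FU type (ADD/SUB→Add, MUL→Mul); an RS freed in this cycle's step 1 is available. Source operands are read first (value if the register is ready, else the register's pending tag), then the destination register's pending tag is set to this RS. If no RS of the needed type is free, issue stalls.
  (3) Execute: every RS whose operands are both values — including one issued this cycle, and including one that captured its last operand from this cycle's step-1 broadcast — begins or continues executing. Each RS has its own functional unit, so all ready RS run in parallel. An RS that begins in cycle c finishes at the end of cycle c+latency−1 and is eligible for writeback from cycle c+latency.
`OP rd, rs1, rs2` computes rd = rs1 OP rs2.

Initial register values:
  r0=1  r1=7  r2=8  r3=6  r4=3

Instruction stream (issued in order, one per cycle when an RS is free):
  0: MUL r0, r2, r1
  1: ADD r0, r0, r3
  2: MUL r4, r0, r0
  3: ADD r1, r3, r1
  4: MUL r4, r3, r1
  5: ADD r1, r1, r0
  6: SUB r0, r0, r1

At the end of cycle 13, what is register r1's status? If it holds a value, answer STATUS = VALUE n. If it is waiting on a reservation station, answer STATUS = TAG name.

c1: issue MUL r0<-Mul1 | r0:Mul1,r1:7,r2:8,r3:6,r4:3
c2: issue ADD r0<-Add1 | r0:Add1,r1:7,r2:8,r3:6,r4:3
c3: issue MUL r4<-Mul2 | r0:Add1,r1:7,r2:8,r3:6,r4:Mul2
c4: issue ADD r1<-Add2 | r0:Add1,r1:Add2,r2:8,r3:6,r4:Mul2
c5: CDB Mul1=56; issue MUL r4<-Mul1 | r0:Add1,r1:Add2,r2:8,r3:6,r4:Mul1
c6: stall | r0:Add1,r1:Add2,r2:8,r3:6,r4:Mul1
c7: CDB Add2=13; issue ADD r1<-Add2 | r0:Add1,r1:Add2,r2:8,r3:6,r4:Mul1
c8: CDB Add1=62; issue SUB r0<-Add1 | r0:Add1,r1:Add2,r2:8,r3:6,r4:Mul1
c9: - | r0:Add1,r1:Add2,r2:8,r3:6,r4:Mul1
c10: - | r0:Add1,r1:Add2,r2:8,r3:6,r4:Mul1
c11: CDB Add2=75 | r0:Add1,r1:75,r2:8,r3:6,r4:Mul1
c12: CDB Mul1=78 | r0:Add1,r1:75,r2:8,r3:6,r4:78
c13: CDB Mul2=3844 | r0:Add1,r1:75,r2:8,r3:6,r4:78

STATUS = VALUE 75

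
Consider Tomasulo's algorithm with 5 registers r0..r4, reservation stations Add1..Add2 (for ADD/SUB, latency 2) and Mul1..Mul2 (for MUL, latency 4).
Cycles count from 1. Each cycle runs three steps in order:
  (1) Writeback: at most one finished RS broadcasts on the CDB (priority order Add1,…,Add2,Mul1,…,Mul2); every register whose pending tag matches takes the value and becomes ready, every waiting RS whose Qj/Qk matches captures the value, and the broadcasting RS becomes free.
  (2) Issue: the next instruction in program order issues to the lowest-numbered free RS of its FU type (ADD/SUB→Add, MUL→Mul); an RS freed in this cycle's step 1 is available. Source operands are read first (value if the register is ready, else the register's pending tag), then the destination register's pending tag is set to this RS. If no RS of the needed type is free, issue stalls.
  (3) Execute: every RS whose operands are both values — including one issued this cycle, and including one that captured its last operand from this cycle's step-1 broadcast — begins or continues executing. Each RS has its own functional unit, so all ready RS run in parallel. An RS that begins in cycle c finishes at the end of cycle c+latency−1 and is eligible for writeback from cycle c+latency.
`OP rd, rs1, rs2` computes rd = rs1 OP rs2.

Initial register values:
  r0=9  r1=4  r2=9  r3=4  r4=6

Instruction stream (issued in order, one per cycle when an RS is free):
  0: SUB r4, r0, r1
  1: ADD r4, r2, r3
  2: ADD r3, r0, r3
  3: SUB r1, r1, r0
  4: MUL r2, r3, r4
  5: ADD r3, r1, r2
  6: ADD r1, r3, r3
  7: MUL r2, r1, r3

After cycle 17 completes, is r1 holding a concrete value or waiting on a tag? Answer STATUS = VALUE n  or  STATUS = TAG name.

STATUS = VALUE 328

c1: issue SUB r4<-Add1 | r0:9,r1:4,r2:9,r3:4,r4:Add1
c2: issue ADD r4<-Add2 | r0:9,r1:4,r2:9,r3:4,r4:Add2
c3: CDB Add1=5; issue ADD r3<-Add1 | r0:9,r1:4,r2:9,r3:Add1,r4:Add2
c4: CDB Add2=13; issue SUB r1<-Add2 | r0:9,r1:Add2,r2:9,r3:Add1,r4:13
c5: CDB Add1=13; issue MUL r2<-Mul1 | r0:9,r1:Add2,r2:Mul1,r3:13,r4:13
c6: CDB Add2=-5; issue ADD r3<-Add1 | r0:9,r1:-5,r2:Mul1,r3:Add1,r4:13
c7: issue ADD r1<-Add2 | r0:9,r1:Add2,r2:Mul1,r3:Add1,r4:13
c8: issue MUL r2<-Mul2 | r0:9,r1:Add2,r2:Mul2,r3:Add1,r4:13
c9: CDB Mul1=169 | r0:9,r1:Add2,r2:Mul2,r3:Add1,r4:13
c10: - | r0:9,r1:Add2,r2:Mul2,r3:Add1,r4:13
c11: CDB Add1=164 | r0:9,r1:Add2,r2:Mul2,r3:164,r4:13
c12: - | r0:9,r1:Add2,r2:Mul2,r3:164,r4:13
c13: CDB Add2=328 | r0:9,r1:328,r2:Mul2,r3:164,r4:13
c14: - | r0:9,r1:328,r2:Mul2,r3:164,r4:13
c15: - | r0:9,r1:328,r2:Mul2,r3:164,r4:13
c16: - | r0:9,r1:328,r2:Mul2,r3:164,r4:13
c17: CDB Mul2=53792 | r0:9,r1:328,r2:53792,r3:164,r4:13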